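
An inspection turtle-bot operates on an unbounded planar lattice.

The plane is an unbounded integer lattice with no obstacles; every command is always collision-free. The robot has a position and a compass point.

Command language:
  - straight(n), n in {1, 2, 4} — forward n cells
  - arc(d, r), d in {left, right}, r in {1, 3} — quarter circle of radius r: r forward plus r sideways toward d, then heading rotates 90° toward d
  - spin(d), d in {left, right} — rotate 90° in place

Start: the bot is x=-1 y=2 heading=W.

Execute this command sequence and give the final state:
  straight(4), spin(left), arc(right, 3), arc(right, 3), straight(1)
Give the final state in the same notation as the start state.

x=-11 y=3 heading=N

start: x=-1 y=2 heading=W
step 1 (straight(4)): x=-5 y=2 heading=W
step 2 (spin(left)): x=-5 y=2 heading=S
step 3 (arc(right, 3)): x=-8 y=-1 heading=W
step 4 (arc(right, 3)): x=-11 y=2 heading=N
step 5 (straight(1)): x=-11 y=3 heading=N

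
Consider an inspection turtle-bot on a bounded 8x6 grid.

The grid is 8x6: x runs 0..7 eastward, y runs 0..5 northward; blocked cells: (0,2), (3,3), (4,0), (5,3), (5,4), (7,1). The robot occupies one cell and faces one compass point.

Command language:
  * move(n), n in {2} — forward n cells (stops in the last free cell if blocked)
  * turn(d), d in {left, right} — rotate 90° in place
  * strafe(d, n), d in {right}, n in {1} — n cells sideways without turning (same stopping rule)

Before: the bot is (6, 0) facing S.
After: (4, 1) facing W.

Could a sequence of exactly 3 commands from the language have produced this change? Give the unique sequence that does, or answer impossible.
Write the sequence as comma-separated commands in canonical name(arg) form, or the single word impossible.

key: order matters: swapping turn(right) and move(2) lands elsewhere
t0: (6, 0) facing S
t=1 turn(right) ⇒ (6, 0) facing W
t=2 strafe(right, 1) ⇒ (6, 1) facing W
t=3 move(2) ⇒ (4, 1) facing W
uniquely the one of 64 3-step routes that fits.

turn(right), strafe(right, 1), move(2)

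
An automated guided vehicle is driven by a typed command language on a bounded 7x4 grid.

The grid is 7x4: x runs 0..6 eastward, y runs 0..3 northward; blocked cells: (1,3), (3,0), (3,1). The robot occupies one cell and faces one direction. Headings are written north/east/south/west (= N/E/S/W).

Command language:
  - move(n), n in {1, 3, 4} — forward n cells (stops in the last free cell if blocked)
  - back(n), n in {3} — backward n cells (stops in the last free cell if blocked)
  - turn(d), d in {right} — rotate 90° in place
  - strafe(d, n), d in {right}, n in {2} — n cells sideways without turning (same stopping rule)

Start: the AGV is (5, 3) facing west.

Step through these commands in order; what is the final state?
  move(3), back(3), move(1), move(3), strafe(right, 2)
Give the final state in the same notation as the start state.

(2, 3) facing west

begin: (5, 3) facing west
t=1 move(3) ⇒ (2, 3) facing west
t=2 back(3) ⇒ (5, 3) facing west
t=3 move(1) ⇒ (4, 3) facing west
t=4 move(3) ⇒ (2, 3) facing west
t=5 strafe(right, 2) ⇒ (2, 3) facing west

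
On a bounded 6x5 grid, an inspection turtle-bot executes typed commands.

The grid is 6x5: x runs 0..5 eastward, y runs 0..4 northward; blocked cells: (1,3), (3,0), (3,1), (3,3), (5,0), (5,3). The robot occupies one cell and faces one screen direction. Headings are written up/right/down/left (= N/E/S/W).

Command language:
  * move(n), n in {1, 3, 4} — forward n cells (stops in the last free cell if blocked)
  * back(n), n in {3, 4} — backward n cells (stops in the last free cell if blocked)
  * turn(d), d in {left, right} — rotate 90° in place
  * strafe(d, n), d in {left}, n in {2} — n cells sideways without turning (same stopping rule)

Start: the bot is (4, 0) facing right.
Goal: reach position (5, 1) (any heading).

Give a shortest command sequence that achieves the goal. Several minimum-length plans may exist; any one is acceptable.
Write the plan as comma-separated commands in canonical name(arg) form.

t0: (4, 0) facing right
step 1 (turn(left)): (4, 0) facing up
step 2 (move(1)): (4, 1) facing up
step 3 (turn(left)): (4, 1) facing left
step 4 (back(3)): (5, 1) facing left
minimal: 4 command(s), checked below 4.

turn(left), move(1), turn(left), back(3)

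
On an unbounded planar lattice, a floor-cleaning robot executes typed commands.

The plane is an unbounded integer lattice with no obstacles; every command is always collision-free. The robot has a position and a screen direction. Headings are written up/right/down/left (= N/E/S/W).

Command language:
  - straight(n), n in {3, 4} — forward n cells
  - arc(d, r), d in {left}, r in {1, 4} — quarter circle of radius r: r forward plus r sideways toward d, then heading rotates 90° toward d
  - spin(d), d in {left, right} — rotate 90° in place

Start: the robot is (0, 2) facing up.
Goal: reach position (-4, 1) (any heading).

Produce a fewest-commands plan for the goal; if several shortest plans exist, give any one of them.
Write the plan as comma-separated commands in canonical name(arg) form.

start: (0, 2) facing up
t=1 straight(3) ⇒ (0, 5) facing up
t=2 spin(left) ⇒ (0, 5) facing left
t=3 arc(left, 4) ⇒ (-4, 1) facing down
shorter routes all fall short; 3 is best.

straight(3), spin(left), arc(left, 4)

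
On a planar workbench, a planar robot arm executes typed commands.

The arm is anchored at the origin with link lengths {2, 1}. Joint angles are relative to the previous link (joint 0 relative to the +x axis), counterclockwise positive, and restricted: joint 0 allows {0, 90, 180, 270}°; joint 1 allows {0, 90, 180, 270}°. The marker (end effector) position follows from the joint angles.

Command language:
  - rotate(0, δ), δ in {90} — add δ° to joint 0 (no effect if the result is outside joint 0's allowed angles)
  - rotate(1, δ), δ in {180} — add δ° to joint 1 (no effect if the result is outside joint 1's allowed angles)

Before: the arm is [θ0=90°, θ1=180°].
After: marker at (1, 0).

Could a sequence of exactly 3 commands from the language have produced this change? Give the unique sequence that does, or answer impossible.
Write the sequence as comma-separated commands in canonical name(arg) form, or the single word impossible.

begin: [θ0=90°, θ1=180°]
step 1 (rotate(0, 90)): [θ0=180°, θ1=180°]
step 2 (rotate(0, 90)): [θ0=270°, θ1=180°]
step 3 (rotate(0, 90)): [θ0=0°, θ1=180°]
no other 3-command option fits: unique.

rotate(0, 90), rotate(0, 90), rotate(0, 90)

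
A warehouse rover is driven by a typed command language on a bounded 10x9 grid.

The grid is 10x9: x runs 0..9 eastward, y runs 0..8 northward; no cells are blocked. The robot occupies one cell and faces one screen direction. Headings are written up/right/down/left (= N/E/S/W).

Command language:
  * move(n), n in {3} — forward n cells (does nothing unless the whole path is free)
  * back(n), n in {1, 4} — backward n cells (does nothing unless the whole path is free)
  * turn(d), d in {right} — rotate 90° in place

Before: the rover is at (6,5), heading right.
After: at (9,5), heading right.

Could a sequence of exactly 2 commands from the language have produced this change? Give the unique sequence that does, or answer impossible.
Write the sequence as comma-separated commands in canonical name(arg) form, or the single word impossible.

move(3), move(3)

key: the second move(3) would leave the grid, so it does nothing
start: at (6,5), heading right
1. move(3) → at (9,5), heading right
2. move(3) → at (9,5), heading right
no rival 2-sequence matches.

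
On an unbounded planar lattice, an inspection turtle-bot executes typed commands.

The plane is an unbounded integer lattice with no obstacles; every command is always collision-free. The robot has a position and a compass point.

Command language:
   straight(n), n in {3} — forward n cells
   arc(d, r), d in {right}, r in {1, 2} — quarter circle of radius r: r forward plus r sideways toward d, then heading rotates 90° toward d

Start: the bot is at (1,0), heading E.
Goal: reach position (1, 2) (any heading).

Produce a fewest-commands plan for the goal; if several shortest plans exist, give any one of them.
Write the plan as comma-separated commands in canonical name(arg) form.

arc(right, 1), arc(right, 1), arc(right, 2), arc(right, 2)

initial: at (1,0), heading E
t=1 arc(right, 1) ⇒ at (2,-1), heading S
t=2 arc(right, 1) ⇒ at (1,-2), heading W
t=3 arc(right, 2) ⇒ at (-1,0), heading N
t=4 arc(right, 2) ⇒ at (1,2), heading E
minimal: 4 command(s), checked below 4.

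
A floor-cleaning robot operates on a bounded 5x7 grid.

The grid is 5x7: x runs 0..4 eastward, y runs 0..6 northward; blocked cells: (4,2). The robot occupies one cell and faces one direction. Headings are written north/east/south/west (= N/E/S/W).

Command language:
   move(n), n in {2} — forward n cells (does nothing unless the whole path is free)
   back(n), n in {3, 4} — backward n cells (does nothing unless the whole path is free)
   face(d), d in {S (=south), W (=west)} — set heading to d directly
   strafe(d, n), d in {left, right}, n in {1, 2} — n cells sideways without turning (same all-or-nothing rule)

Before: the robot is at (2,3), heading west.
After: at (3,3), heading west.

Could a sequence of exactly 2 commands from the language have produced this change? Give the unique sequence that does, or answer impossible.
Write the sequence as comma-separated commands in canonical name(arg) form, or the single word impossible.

key: running back(3) before move(2) would end elsewhere — order is forced
initial: at (2,3), heading west
[1] after move(2): at (0,3), heading west
[2] after back(3): at (3,3), heading west
no rival 2-sequence matches.

move(2), back(3)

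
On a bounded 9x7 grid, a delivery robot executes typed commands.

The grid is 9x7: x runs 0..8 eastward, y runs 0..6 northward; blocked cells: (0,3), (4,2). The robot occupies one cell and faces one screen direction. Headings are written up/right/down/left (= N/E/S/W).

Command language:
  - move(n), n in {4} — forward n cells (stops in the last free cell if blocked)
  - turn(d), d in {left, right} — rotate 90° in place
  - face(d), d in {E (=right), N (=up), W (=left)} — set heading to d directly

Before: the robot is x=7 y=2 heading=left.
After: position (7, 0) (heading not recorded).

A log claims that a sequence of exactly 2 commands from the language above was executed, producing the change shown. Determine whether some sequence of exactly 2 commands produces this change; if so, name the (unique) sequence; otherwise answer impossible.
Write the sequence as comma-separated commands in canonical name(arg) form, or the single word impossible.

turn(left), move(4)

key: order matters: swapping turn(left) and move(4) lands elsewhere
start: x=7 y=2 heading=left
1. turn(left) → x=7 y=2 heading=down
2. move(4) → x=7 y=0 heading=down
no other 2-command option fits: unique.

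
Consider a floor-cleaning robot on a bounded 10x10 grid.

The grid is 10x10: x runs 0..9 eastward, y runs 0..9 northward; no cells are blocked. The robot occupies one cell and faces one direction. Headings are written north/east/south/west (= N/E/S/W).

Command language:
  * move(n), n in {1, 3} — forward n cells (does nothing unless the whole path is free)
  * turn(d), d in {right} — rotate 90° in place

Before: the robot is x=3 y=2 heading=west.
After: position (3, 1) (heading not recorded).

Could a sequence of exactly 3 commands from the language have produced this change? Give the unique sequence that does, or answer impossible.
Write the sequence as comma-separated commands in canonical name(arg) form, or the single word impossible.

all 27 sequences checked — none match.

impossible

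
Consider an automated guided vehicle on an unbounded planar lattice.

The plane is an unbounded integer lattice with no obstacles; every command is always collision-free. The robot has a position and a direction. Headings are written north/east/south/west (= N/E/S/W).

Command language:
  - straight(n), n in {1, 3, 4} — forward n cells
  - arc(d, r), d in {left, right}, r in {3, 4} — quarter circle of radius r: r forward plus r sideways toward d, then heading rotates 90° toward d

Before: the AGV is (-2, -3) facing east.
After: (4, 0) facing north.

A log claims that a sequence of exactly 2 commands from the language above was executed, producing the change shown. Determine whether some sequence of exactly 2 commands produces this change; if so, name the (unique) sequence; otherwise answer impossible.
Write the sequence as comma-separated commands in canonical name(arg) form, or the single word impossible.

straight(3), arc(left, 3)

key: cell and facing (now N) both changed — the 2 commands mix motion and turning
from: (-2, -3) facing east
1. straight(3) → (1, -3) facing east
2. arc(left, 3) → (4, 0) facing north
no other 2-command option fits: unique.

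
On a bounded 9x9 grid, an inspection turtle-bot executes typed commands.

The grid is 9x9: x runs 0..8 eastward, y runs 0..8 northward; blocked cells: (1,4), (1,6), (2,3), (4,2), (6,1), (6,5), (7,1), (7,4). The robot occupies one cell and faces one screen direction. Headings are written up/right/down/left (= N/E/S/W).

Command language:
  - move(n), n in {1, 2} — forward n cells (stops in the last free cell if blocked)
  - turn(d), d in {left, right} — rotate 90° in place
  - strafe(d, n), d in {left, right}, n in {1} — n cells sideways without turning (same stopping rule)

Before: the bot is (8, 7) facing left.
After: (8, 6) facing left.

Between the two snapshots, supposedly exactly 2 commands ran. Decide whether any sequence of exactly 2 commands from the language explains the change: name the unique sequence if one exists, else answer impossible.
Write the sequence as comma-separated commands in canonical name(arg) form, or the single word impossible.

no 2-step route produces this change.

impossible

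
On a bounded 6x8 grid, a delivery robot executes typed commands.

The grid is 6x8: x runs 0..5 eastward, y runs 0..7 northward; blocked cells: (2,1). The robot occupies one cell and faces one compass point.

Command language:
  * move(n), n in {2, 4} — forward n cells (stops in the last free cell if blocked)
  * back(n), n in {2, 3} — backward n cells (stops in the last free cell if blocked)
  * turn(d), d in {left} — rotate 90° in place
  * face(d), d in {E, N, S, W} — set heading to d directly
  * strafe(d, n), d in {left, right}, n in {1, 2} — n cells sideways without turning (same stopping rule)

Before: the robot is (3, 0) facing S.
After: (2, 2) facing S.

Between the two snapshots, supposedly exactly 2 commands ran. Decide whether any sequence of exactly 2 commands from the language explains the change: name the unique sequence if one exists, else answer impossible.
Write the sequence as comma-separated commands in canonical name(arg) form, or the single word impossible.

key: order matters: swapping back(2) and strafe(right, 1) lands elsewhere
from: (3, 0) facing S
step 1 (back(2)): (3, 2) facing S
step 2 (strafe(right, 1)): (2, 2) facing S
no rival 2-sequence matches.

back(2), strafe(right, 1)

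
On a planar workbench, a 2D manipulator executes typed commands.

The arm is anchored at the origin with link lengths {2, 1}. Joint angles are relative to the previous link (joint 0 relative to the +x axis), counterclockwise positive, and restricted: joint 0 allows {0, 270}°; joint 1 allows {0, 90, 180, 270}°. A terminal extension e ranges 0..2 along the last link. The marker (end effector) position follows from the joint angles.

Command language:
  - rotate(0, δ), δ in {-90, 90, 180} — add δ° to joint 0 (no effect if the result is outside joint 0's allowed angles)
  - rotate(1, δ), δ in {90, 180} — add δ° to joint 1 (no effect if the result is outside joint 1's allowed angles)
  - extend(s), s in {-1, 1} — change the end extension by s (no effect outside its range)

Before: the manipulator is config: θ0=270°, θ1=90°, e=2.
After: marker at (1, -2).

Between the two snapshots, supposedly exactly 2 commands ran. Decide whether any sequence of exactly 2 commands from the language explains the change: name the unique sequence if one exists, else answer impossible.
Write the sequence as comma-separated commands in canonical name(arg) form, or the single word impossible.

extend(-1), extend(-1)

start: config: θ0=270°, θ1=90°, e=2
[1] after extend(-1): config: θ0=270°, θ1=90°, e=1
[2] after extend(-1): config: θ0=270°, θ1=90°, e=0
no other 2-command option fits: unique.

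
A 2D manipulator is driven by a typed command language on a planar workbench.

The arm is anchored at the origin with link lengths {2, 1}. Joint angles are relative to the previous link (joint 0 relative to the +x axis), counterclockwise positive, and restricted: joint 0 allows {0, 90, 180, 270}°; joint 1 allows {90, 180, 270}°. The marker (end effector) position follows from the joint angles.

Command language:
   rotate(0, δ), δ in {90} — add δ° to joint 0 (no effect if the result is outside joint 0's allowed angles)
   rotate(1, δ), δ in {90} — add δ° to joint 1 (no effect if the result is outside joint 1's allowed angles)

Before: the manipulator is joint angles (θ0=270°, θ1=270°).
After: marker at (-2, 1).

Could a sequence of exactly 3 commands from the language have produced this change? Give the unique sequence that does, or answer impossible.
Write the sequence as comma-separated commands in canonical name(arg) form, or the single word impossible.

from: joint angles (θ0=270°, θ1=270°)
[1] after rotate(0, 90): joint angles (θ0=0°, θ1=270°)
[2] after rotate(0, 90): joint angles (θ0=90°, θ1=270°)
[3] after rotate(0, 90): joint angles (θ0=180°, θ1=270°)
uniquely the one of 8 3-step routes that fits.

rotate(0, 90), rotate(0, 90), rotate(0, 90)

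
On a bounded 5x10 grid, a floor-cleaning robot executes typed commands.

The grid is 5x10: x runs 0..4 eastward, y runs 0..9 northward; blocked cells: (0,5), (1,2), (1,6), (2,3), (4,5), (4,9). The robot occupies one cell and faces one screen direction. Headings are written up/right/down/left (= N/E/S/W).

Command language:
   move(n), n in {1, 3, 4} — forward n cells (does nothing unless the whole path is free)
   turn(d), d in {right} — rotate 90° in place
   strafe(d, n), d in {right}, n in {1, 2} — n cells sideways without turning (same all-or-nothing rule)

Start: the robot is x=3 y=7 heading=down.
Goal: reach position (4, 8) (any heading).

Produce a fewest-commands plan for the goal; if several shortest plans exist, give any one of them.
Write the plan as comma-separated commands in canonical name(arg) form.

t0: x=3 y=7 heading=down
step 1 (turn(right)): x=3 y=7 heading=left
step 2 (turn(right)): x=3 y=7 heading=up
step 3 (move(1)): x=3 y=8 heading=up
step 4 (strafe(right, 1)): x=4 y=8 heading=up
minimal: 4 command(s), checked below 4.

turn(right), turn(right), move(1), strafe(right, 1)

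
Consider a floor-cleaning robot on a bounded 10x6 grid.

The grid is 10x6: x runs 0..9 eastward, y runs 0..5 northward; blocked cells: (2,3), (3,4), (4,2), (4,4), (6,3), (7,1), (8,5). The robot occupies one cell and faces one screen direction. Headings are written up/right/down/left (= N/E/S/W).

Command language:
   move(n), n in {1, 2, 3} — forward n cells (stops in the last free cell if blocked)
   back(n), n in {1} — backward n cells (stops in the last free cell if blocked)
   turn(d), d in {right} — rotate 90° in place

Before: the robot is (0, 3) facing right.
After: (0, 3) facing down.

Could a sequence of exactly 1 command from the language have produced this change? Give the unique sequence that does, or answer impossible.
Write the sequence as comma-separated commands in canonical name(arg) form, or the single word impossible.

key: parked at (0,3) the whole time — nothing moves the robot
t0: (0, 3) facing right
t=1 turn(right) ⇒ (0, 3) facing down
all 5 alternatives checked — unique.

turn(right)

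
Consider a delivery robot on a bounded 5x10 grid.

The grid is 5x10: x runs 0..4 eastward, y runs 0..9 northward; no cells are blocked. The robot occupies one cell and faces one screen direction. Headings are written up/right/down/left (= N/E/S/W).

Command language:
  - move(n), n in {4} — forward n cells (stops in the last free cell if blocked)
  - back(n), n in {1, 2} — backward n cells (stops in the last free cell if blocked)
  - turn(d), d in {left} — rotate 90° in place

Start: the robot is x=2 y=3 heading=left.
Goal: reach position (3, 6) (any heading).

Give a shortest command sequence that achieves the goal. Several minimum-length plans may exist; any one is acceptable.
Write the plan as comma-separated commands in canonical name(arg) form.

back(1), turn(left), back(2), back(1)

initial: x=2 y=3 heading=left
1. back(1) → x=3 y=3 heading=left
2. turn(left) → x=3 y=3 heading=down
3. back(2) → x=3 y=5 heading=down
4. back(1) → x=3 y=6 heading=down
no 3-step plan works, so 4 is optimal.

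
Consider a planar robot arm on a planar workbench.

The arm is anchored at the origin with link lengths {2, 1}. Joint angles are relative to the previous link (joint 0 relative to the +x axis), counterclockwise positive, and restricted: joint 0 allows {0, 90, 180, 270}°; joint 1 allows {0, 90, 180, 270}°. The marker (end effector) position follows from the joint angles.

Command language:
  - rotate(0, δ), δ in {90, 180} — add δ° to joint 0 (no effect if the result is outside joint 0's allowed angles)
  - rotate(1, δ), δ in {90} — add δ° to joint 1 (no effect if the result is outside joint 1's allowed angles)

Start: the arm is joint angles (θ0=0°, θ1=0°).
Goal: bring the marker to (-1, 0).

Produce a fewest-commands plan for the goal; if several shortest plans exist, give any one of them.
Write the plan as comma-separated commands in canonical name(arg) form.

start: joint angles (θ0=0°, θ1=0°)
1. rotate(1, 90) → joint angles (θ0=0°, θ1=90°)
2. rotate(1, 90) → joint angles (θ0=0°, θ1=180°)
3. rotate(0, 180) → joint angles (θ0=180°, θ1=180°)
shorter routes all fall short; 3 is best.

rotate(1, 90), rotate(1, 90), rotate(0, 180)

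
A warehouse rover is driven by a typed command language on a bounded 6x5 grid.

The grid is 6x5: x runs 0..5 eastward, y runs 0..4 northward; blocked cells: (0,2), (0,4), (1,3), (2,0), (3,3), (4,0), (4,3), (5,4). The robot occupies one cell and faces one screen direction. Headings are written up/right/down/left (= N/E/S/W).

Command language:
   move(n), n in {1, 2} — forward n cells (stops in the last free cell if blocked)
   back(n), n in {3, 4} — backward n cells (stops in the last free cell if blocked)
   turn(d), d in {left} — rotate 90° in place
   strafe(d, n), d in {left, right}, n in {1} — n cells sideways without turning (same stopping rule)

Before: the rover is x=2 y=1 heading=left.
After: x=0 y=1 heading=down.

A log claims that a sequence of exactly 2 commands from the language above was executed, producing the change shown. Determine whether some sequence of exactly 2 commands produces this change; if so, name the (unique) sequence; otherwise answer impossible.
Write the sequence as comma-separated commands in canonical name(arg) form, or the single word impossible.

move(2), turn(left)

key: cell and facing (now S) both changed — the 2 commands mix motion and turning
t0: x=2 y=1 heading=left
1. move(2) → x=0 y=1 heading=left
2. turn(left) → x=0 y=1 heading=down
no other 2-command option fits: unique.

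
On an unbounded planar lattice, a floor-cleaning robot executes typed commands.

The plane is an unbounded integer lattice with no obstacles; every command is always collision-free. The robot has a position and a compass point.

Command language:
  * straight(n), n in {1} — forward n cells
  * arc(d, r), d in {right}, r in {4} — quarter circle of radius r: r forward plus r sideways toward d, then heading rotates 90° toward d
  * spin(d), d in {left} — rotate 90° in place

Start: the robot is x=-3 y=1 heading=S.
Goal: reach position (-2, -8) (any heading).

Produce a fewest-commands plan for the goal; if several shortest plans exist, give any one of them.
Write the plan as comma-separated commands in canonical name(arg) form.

straight(1), spin(left), straight(1), arc(right, 4), arc(right, 4)

t0: x=-3 y=1 heading=S
step 1 (straight(1)): x=-3 y=0 heading=S
step 2 (spin(left)): x=-3 y=0 heading=E
step 3 (straight(1)): x=-2 y=0 heading=E
step 4 (arc(right, 4)): x=2 y=-4 heading=S
step 5 (arc(right, 4)): x=-2 y=-8 heading=W
no 4-step plan works, so 5 is optimal.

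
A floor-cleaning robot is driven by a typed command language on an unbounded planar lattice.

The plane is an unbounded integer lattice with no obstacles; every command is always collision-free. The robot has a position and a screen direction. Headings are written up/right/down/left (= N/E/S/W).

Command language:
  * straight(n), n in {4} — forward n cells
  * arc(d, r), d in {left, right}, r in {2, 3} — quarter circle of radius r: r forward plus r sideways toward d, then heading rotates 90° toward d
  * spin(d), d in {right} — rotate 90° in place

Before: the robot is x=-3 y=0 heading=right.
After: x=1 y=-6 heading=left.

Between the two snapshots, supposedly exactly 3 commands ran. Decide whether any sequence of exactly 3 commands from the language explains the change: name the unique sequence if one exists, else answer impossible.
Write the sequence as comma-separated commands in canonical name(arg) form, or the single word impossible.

straight(4), arc(right, 3), arc(right, 3)

key: cell and facing (now W) both changed — the 3 commands mix motion and turning
initial: x=-3 y=0 heading=right
step 1 (straight(4)): x=1 y=0 heading=right
step 2 (arc(right, 3)): x=4 y=-3 heading=down
step 3 (arc(right, 3)): x=1 y=-6 heading=left
uniquely the one of 216 3-step routes that fits.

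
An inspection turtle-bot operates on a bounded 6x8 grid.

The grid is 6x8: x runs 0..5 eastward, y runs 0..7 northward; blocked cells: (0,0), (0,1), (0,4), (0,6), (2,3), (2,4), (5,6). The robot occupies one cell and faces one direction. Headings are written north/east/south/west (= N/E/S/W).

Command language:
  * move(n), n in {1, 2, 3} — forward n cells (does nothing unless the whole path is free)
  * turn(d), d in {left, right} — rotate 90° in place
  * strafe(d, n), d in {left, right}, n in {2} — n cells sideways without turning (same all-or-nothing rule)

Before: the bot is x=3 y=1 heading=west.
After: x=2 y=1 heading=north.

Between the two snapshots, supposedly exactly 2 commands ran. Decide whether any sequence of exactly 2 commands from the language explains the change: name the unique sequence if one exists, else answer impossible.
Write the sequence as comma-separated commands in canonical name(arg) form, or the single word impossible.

key: cell and facing (now N) both changed — the 2 commands mix motion and turning
start: x=3 y=1 heading=west
step 1 (move(1)): x=2 y=1 heading=west
step 2 (turn(right)): x=2 y=1 heading=north
no rival 2-sequence matches.

move(1), turn(right)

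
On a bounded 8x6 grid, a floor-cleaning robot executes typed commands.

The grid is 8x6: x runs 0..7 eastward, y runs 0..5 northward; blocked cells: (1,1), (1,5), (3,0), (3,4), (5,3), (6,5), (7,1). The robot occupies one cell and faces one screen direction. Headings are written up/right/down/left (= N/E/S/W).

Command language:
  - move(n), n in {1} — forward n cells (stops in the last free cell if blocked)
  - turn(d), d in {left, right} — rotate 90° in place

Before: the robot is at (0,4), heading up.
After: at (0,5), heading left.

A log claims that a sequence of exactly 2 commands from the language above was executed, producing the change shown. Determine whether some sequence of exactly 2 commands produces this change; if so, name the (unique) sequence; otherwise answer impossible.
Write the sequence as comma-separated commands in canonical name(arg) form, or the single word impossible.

key: order matters: swapping move(1) and turn(left) lands elsewhere
initial: at (0,4), heading up
t=1 move(1) ⇒ at (0,5), heading up
t=2 turn(left) ⇒ at (0,5), heading left
no other 2-command option fits: unique.

move(1), turn(left)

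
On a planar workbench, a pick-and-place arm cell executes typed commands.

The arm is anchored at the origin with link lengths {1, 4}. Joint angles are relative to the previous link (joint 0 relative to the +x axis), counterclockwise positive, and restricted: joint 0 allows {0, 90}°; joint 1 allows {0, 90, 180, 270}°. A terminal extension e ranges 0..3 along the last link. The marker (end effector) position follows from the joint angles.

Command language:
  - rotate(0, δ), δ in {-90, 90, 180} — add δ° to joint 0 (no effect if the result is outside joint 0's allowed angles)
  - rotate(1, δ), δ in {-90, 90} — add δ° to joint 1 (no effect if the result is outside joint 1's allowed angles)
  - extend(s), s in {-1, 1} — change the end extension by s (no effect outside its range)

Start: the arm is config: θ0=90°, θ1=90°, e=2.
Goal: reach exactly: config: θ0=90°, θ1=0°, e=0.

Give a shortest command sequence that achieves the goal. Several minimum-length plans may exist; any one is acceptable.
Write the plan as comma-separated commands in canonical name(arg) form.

rotate(1, -90), extend(-1), extend(-1)

start: config: θ0=90°, θ1=90°, e=2
step 1 (rotate(1, -90)): config: θ0=90°, θ1=0°, e=2
step 2 (extend(-1)): config: θ0=90°, θ1=0°, e=1
step 3 (extend(-1)): config: θ0=90°, θ1=0°, e=0
minimal: 3 command(s), checked below 3.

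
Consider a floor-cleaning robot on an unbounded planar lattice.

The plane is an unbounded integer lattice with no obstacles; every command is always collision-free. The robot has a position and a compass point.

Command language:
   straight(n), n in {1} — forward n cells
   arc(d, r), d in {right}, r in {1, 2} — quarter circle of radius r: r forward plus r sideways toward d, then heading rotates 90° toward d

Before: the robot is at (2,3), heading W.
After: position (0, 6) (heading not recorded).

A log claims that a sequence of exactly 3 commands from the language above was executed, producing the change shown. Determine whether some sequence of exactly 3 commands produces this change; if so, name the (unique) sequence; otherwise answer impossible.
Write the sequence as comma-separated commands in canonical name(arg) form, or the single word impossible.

key: running arc(right, 1) before straight(1) would end elsewhere — order is forced
start: at (2,3), heading W
1. straight(1) → at (1,3), heading W
2. arc(right, 2) → at (-1,5), heading N
3. arc(right, 1) → at (0,6), heading E
all 27 alternatives checked — unique.

straight(1), arc(right, 2), arc(right, 1)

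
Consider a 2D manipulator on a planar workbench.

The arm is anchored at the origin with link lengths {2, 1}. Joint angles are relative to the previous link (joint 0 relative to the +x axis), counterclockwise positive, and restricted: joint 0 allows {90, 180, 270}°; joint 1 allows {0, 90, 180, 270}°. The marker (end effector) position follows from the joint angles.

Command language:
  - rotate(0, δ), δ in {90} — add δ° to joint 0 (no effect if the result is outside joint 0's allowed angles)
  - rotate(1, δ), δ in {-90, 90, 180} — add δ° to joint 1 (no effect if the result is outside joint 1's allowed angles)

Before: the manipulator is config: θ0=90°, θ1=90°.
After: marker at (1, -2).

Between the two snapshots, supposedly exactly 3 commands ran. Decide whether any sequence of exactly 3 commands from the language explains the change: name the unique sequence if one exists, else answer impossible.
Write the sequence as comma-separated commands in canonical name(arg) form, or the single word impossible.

rotate(0, 90), rotate(0, 90), rotate(0, 90)

begin: config: θ0=90°, θ1=90°
1. rotate(0, 90) → config: θ0=180°, θ1=90°
2. rotate(0, 90) → config: θ0=270°, θ1=90°
3. rotate(0, 90) → config: θ0=270°, θ1=90°
no rival 3-sequence matches.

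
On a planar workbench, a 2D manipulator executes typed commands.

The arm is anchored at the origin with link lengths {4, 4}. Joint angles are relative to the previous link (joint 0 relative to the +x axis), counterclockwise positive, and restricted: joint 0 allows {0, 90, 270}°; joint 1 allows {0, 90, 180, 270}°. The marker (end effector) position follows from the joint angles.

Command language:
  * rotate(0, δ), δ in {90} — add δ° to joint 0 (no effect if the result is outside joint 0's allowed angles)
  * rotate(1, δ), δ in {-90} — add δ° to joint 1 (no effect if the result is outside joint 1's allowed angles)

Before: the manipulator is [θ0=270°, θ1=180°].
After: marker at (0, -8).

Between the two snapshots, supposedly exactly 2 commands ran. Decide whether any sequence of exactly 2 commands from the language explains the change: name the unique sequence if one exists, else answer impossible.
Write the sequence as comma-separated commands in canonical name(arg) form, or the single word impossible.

initial: [θ0=270°, θ1=180°]
step 1 (rotate(1, -90)): [θ0=270°, θ1=90°]
step 2 (rotate(1, -90)): [θ0=270°, θ1=0°]
no rival 2-sequence matches.

rotate(1, -90), rotate(1, -90)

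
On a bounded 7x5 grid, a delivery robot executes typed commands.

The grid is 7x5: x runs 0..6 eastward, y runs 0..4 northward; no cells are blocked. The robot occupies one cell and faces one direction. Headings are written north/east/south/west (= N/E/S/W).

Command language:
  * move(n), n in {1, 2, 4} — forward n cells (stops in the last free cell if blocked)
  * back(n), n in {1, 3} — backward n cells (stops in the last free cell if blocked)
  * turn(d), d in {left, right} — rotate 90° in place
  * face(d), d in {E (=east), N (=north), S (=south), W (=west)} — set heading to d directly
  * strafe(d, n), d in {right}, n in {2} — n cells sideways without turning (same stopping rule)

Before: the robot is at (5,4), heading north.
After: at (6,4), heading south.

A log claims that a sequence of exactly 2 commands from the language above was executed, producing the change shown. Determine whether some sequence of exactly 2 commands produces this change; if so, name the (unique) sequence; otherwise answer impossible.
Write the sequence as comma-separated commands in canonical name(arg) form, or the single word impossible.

strafe(right, 2), face(S)

key: running face(S) before strafe(right, 2) would end elsewhere — order is forced
begin: at (5,4), heading north
step 1 (strafe(right, 2)): at (6,4), heading north
step 2 (face(S)): at (6,4), heading south
all 144 alternatives checked — unique.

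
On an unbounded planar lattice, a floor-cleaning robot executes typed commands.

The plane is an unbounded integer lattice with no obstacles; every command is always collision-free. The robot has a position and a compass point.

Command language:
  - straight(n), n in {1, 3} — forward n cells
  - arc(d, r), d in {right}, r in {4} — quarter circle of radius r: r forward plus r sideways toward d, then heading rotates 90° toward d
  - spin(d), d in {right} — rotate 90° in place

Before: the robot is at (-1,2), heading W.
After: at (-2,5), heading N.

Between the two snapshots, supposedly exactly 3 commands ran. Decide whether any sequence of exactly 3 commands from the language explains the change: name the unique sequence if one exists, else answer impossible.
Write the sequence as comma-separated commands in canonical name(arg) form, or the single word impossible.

straight(1), spin(right), straight(3)

key: cell and facing (now N) both changed — the 3 commands mix motion and turning
initial: at (-1,2), heading W
[1] after straight(1): at (-2,2), heading W
[2] after spin(right): at (-2,2), heading N
[3] after straight(3): at (-2,5), heading N
no rival 3-sequence matches.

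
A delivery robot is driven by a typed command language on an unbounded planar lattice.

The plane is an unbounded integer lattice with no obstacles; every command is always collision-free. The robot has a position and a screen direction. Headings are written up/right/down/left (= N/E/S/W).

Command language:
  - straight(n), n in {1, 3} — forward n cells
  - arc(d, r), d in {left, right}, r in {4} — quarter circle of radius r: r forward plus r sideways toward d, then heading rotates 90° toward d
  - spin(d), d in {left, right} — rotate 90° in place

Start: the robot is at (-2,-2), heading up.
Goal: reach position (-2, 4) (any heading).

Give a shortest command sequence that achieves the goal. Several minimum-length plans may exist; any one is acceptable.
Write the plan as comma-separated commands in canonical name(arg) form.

straight(3), straight(3)

initial: at (-2,-2), heading up
[1] after straight(3): at (-2,1), heading up
[2] after straight(3): at (-2,4), heading up
minimal: 2 command(s), checked below 2.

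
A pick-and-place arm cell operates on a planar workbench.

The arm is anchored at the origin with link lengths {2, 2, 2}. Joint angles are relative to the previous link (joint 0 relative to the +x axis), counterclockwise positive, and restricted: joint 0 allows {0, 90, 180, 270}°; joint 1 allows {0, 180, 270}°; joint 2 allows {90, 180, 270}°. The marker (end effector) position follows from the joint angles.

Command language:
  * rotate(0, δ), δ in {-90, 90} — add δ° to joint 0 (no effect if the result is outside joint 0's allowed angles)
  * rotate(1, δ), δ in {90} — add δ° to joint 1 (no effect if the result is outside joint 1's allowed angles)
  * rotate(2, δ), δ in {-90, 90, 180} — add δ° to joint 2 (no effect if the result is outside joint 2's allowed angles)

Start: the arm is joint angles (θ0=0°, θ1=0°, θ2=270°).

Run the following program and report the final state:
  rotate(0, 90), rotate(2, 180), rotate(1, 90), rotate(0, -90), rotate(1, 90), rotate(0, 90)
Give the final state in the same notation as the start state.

joint angles (θ0=90°, θ1=0°, θ2=90°)

start: joint angles (θ0=0°, θ1=0°, θ2=270°)
t=1 rotate(0, 90) ⇒ joint angles (θ0=90°, θ1=0°, θ2=270°)
t=2 rotate(2, 180) ⇒ joint angles (θ0=90°, θ1=0°, θ2=90°)
t=3 rotate(1, 90) ⇒ joint angles (θ0=90°, θ1=0°, θ2=90°)
t=4 rotate(0, -90) ⇒ joint angles (θ0=0°, θ1=0°, θ2=90°)
t=5 rotate(1, 90) ⇒ joint angles (θ0=0°, θ1=0°, θ2=90°)
t=6 rotate(0, 90) ⇒ joint angles (θ0=90°, θ1=0°, θ2=90°)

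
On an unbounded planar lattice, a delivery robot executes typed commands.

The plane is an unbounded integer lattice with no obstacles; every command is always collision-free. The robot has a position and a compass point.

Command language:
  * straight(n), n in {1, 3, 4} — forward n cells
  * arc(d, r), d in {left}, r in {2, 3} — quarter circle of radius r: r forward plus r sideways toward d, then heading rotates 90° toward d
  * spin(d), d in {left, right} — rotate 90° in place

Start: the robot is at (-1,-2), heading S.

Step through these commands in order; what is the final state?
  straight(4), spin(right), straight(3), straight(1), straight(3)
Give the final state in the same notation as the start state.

from: at (-1,-2), heading S
1. straight(4) → at (-1,-6), heading S
2. spin(right) → at (-1,-6), heading W
3. straight(3) → at (-4,-6), heading W
4. straight(1) → at (-5,-6), heading W
5. straight(3) → at (-8,-6), heading W

at (-8,-6), heading W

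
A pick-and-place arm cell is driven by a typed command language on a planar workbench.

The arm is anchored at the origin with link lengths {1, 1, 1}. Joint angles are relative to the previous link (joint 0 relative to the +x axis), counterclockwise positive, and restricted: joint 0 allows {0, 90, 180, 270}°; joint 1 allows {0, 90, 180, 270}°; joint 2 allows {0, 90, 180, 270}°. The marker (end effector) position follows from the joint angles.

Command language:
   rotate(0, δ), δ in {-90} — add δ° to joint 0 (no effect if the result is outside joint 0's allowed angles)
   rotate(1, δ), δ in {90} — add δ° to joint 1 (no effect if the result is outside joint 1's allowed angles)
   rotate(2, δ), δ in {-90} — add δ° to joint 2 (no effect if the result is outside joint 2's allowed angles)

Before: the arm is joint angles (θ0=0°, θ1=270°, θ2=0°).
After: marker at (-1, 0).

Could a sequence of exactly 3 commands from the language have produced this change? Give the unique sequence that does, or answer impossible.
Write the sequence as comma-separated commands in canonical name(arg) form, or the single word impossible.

rotate(1, 90), rotate(1, 90), rotate(1, 90)

t0: joint angles (θ0=0°, θ1=270°, θ2=0°)
[1] after rotate(1, 90): joint angles (θ0=0°, θ1=0°, θ2=0°)
[2] after rotate(1, 90): joint angles (θ0=0°, θ1=90°, θ2=0°)
[3] after rotate(1, 90): joint angles (θ0=0°, θ1=180°, θ2=0°)
no other 3-command option fits: unique.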